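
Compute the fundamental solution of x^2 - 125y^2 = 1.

(x, y) = (930249, 83204)

First expand sqrt(125) as a continued fraction. With x_i = (sqrt(125) + m_i)/d_i and (m_0, d_0) = (0, 1): a_0 = floor(sqrt(125)) = 11, since 11^2 = 121 <= 125 < 144 = 12^2.
Iterate m_{i+1} = d_i*a_i - m_i, d_{i+1} = (125 - m_{i+1}^2)/d_i, a_{i+1} = floor((a_0 + m_{i+1})/d_{i+1}):
  m_1 = 1*11 - 0 = 11, d_1 = (125 - 11^2)/1 = 4/1 = 4, a_1 = floor((11 + 11)/4) = 5.
  m_2 = 4*5 - 11 = 9, d_2 = (125 - 9^2)/4 = 44/4 = 11, a_2 = floor((11 + 9)/11) = 1.
  m_3 = 11*1 - 9 = 2, d_3 = (125 - 2^2)/11 = 121/11 = 11, a_3 = floor((11 + 2)/11) = 1.
  m_4 = 11*1 - 2 = 9, d_4 = (125 - 9^2)/11 = 44/11 = 4, a_4 = floor((11 + 9)/4) = 5.
  m_5 = 4*5 - 9 = 11, d_5 = (125 - 11^2)/4 = 4/4 = 1, a_5 = floor((11 + 11)/1) = 22.
  m_6 = 1*22 - 11 = 11, d_6 = (125 - 11^2)/1 = 4/1 = 4: (m_6, d_6) = (m_1, d_1) = (11, 4), so from here the quotients repeat a_1, ..., a_5; the period length is 5.
So sqrt(125) = [11; (5, 1, 1, 5, 22)] with period length k = 5.
k is odd, so (p_{k-1}, q_{k-1}) only solves x^2 - 125y^2 = -1 and the fundamental solution of x^2 - 125y^2 = 1 is (p_{2k-1}, q_{2k-1}) = (p_9, q_9); compute convergents through index 9, running through the period twice.
Convergents (p_i = a_i*p_{i-1} + p_{i-2}, q_i = a_i*q_{i-1} + q_{i-2} with p_{-2}=0, p_{-1}=1, q_{-2}=1, q_{-1}=0):
  i=0: a_0=11, p_0 = 11*1 + 0 = 11, q_0 = 11*0 + 1 = 1.
  i=1: a_1=5, p_1 = 5*11 + 1 = 56, q_1 = 5*1 + 0 = 5.
  i=2: a_2=1, p_2 = 1*56 + 11 = 67, q_2 = 1*5 + 1 = 6.
  i=3: a_3=1, p_3 = 1*67 + 56 = 123, q_3 = 1*6 + 5 = 11.
  i=4: a_4=5, p_4 = 5*123 + 67 = 682, q_4 = 5*11 + 6 = 61.
  i=5: a_5=22, p_5 = 22*682 + 123 = 15127, q_5 = 22*61 + 11 = 1353.
  i=6: a_6=5, p_6 = 5*15127 + 682 = 76317, q_6 = 5*1353 + 61 = 6826.
  i=7: a_7=1, p_7 = 1*76317 + 15127 = 91444, q_7 = 1*6826 + 1353 = 8179.
  i=8: a_8=1, p_8 = 1*91444 + 76317 = 167761, q_8 = 1*8179 + 6826 = 15005.
  i=9: a_9=5, p_9 = 5*167761 + 91444 = 930249, q_9 = 5*15005 + 8179 = 83204.
Indeed p_4^2 - 125*q_4^2 = 465124 - 465125 = -1, not +1.
Check: 930249^2 - 125*83204^2 = 865363202001 - 865363202000 = 1, so (x, y) = (930249, 83204) solves the equation, and by the theorem it is the least positive solution.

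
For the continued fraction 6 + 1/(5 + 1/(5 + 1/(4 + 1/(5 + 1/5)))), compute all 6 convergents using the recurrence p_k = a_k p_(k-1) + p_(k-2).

6/1, 31/5, 161/26, 675/109, 3536/571, 18355/2964

Using the convergent recurrence p_i = a_i*p_{i-1} + p_{i-2}, q_i = a_i*q_{i-1} + q_{i-2} with p_{-2}=0, p_{-1}=1, q_{-2}=1, q_{-1}=0:
  i=0: a_0=6, p_0 = 6*1 + 0 = 6, q_0 = 6*0 + 1 = 1.
  i=1: a_1=5, p_1 = 5*6 + 1 = 31, q_1 = 5*1 + 0 = 5.
  i=2: a_2=5, p_2 = 5*31 + 6 = 161, q_2 = 5*5 + 1 = 26.
  i=3: a_3=4, p_3 = 4*161 + 31 = 675, q_3 = 4*26 + 5 = 109.
  i=4: a_4=5, p_4 = 5*675 + 161 = 3536, q_4 = 5*109 + 26 = 571.
  i=5: a_5=5, p_5 = 5*3536 + 675 = 18355, q_5 = 5*571 + 109 = 2964.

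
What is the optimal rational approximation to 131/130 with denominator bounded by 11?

1/1

Expand x = 131/130 as a continued fraction with the Euclidean algorithm:
  131 = 1*130 + 1, so a_0 = 1.
  130 = 130*1 + 0, so a_1 = 130.
so x = [1; 130].
Convergents (p_i = a_i*p_{i-1} + p_{i-2}, q_i = a_i*q_{i-1} + q_{i-2} with p_{-2}=0, p_{-1}=1, q_{-2}=1, q_{-1}=0), until the denominator exceeds 11:
  i=0: a_0=1, p_0 = 1*1 + 0 = 1, q_0 = 1*0 + 1 = 1.
  i=1: a_1=130, p_1 = 130*1 + 1 = 131, q_1 = 130*1 + 0 = 130.
q_1 = 130 > 11, so the last convergent with denominator <= 11 is p_0/q_0 = 1/1.
The closest fraction with denominator <= 11 is either p_0/q_0 or the intermediate fraction (k*p_0 + p_{-1})/(k*q_0 + q_{-1}) with the largest k >= 1 whose denominator stays <= 11; these approach x as k grows, and every other convergent or intermediate fraction in range is farther away.
Largest k: floor((11 - q_{-1})/q_0) = floor((11 - 0)/1) = 11 (using the seeds p_{-1} = 1, q_{-1} = 0).
That gives (11*1 + 1)/(11*1 + 0) = 12/11.
Compare the errors: |x - 1/1| = |131*1 - 1*130|/(130*1) = 1/130, and |x - 12/11| = |131*11 - 12*130|/(130*11) = 119/1430.
Cross-multiplying, 1*1430 = 1430 < 15470 = 119*130, so 1/130 is smaller: the convergent 1/1 is closer to x than 12/11.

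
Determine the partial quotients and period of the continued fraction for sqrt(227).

[15; (15, 30)]

Write x_i = (sqrt(227) + m_i)/d_i with (m_0, d_0) = (0, 1). a_0 = floor(sqrt(227)) = 15, since 15^2 = 225 <= 227 < 256 = 16^2.
Iterate m_{i+1} = d_i*a_i - m_i, d_{i+1} = (227 - m_{i+1}^2)/d_i, a_{i+1} = floor((a_0 + m_{i+1})/d_{i+1}):
  m_1 = 1*15 - 0 = 15, d_1 = (227 - 15^2)/1 = 2/1 = 2, a_1 = floor((15 + 15)/2) = 15.
  m_2 = 2*15 - 15 = 15, d_2 = (227 - 15^2)/2 = 2/2 = 1, a_2 = floor((15 + 15)/1) = 30.
  m_3 = 1*30 - 15 = 15, d_3 = (227 - 15^2)/1 = 2/1 = 2: (m_3, d_3) = (m_1, d_1) = (15, 2), so from here the quotients repeat a_1, a_2; the period length is 2.
Hence the expansion of sqrt(227) is a_0 = 15 followed by the repeating block 15, 30 (period 2).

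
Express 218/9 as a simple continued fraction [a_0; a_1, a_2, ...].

Run the Euclidean algorithm on 218 and 9; the successive quotients are the partial quotients a_0, a_1, ... (each step inverts the fractional part left over by the previous one):
  218 = 24*9 + 2, so a_0 = 24.
  9 = 4*2 + 1, so a_1 = 4.
  2 = 2*1 + 0, so a_2 = 2.
The remainder reaches 0 after 3 divisions, so the expansion has 3 partial quotients, read off in order.

[24; 4, 2]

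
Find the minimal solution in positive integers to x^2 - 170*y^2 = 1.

First expand sqrt(170) as a continued fraction. With x_i = (sqrt(170) + m_i)/d_i and (m_0, d_0) = (0, 1): a_0 = floor(sqrt(170)) = 13, since 13^2 = 169 <= 170 < 196 = 14^2.
Iterate m_{i+1} = d_i*a_i - m_i, d_{i+1} = (170 - m_{i+1}^2)/d_i, a_{i+1} = floor((a_0 + m_{i+1})/d_{i+1}):
  m_1 = 1*13 - 0 = 13, d_1 = (170 - 13^2)/1 = 1/1 = 1, a_1 = floor((13 + 13)/1) = 26.
  m_2 = 1*26 - 13 = 13, d_2 = (170 - 13^2)/1 = 1/1 = 1: (m_2, d_2) = (m_1, d_1) = (13, 1), so from here the quotient a_1 repeats; the period length is 1.
So sqrt(170) = [13; (26)] with period length k = 1.
k is odd, so (p_{k-1}, q_{k-1}) only solves x^2 - 170y^2 = -1 and the fundamental solution of x^2 - 170y^2 = 1 is (p_{2k-1}, q_{2k-1}) = (p_1, q_1); compute convergents through index 1, running through the period twice.
Convergents (p_i = a_i*p_{i-1} + p_{i-2}, q_i = a_i*q_{i-1} + q_{i-2} with p_{-2}=0, p_{-1}=1, q_{-2}=1, q_{-1}=0):
  i=0: a_0=13, p_0 = 13*1 + 0 = 13, q_0 = 13*0 + 1 = 1.
  i=1: a_1=26, p_1 = 26*13 + 1 = 339, q_1 = 26*1 + 0 = 26.
Indeed p_0^2 - 170*q_0^2 = 169 - 170 = -1, not +1.
Check: 339^2 - 170*26^2 = 114921 - 114920 = 1, so (x, y) = (339, 26) solves the equation, and by the theorem it is the least positive solution.

(x, y) = (339, 26)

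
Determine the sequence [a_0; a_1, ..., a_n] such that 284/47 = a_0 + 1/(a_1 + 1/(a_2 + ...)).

Run the Euclidean algorithm on 284 and 47; the successive quotients are the partial quotients a_0, a_1, ... (each step inverts the fractional part left over by the previous one):
  284 = 6*47 + 2, so a_0 = 6.
  47 = 23*2 + 1, so a_1 = 23.
  2 = 2*1 + 0, so a_2 = 2.
The remainder reaches 0 after 3 divisions, so the expansion has 3 partial quotients, read off in order.

[6; 23, 2]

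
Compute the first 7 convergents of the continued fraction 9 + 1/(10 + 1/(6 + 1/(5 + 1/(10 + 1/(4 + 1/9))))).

Using the convergent recurrence p_i = a_i*p_{i-1} + p_{i-2}, q_i = a_i*q_{i-1} + q_{i-2} with p_{-2}=0, p_{-1}=1, q_{-2}=1, q_{-1}=0:
  i=0: a_0=9, p_0 = 9*1 + 0 = 9, q_0 = 9*0 + 1 = 1.
  i=1: a_1=10, p_1 = 10*9 + 1 = 91, q_1 = 10*1 + 0 = 10.
  i=2: a_2=6, p_2 = 6*91 + 9 = 555, q_2 = 6*10 + 1 = 61.
  i=3: a_3=5, p_3 = 5*555 + 91 = 2866, q_3 = 5*61 + 10 = 315.
  i=4: a_4=10, p_4 = 10*2866 + 555 = 29215, q_4 = 10*315 + 61 = 3211.
  i=5: a_5=4, p_5 = 4*29215 + 2866 = 119726, q_5 = 4*3211 + 315 = 13159.
  i=6: a_6=9, p_6 = 9*119726 + 29215 = 1106749, q_6 = 9*13159 + 3211 = 121642.

9/1, 91/10, 555/61, 2866/315, 29215/3211, 119726/13159, 1106749/121642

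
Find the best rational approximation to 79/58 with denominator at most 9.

Expand x = 79/58 as a continued fraction with the Euclidean algorithm:
  79 = 1*58 + 21, so a_0 = 1.
  58 = 2*21 + 16, so a_1 = 2.
  21 = 1*16 + 5, so a_2 = 1.
  16 = 3*5 + 1, so a_3 = 3.
  5 = 5*1 + 0, so a_4 = 5.
so x = [1; 2, 1, 3, 5].
Convergents (p_i = a_i*p_{i-1} + p_{i-2}, q_i = a_i*q_{i-1} + q_{i-2} with p_{-2}=0, p_{-1}=1, q_{-2}=1, q_{-1}=0), until the denominator exceeds 9:
  i=0: a_0=1, p_0 = 1*1 + 0 = 1, q_0 = 1*0 + 1 = 1.
  i=1: a_1=2, p_1 = 2*1 + 1 = 3, q_1 = 2*1 + 0 = 2.
  i=2: a_2=1, p_2 = 1*3 + 1 = 4, q_2 = 1*2 + 1 = 3.
  i=3: a_3=3, p_3 = 3*4 + 3 = 15, q_3 = 3*3 + 2 = 11.
q_3 = 11 > 9, so the last convergent with denominator <= 9 is p_2/q_2 = 4/3.
The closest fraction with denominator <= 9 is either p_2/q_2 or the intermediate fraction (k*p_2 + p_1)/(k*q_2 + q_1) with the largest k >= 1 whose denominator stays <= 9; these approach x as k grows, and every other convergent or intermediate fraction in range is farther away.
Largest k: floor((9 - q_1)/q_2) = floor((9 - 2)/3) = 2.
That gives (2*4 + 3)/(2*3 + 2) = 11/8.
Compare the errors: |x - 4/3| = |79*3 - 4*58|/(58*3) = 5/174, and |x - 11/8| = |79*8 - 11*58|/(58*8) = 6/464.
Cross-multiplying, 6*174 = 1044 < 2320 = 5*464, so 6/464 is smaller: the intermediate fraction 11/8 is closer to x than 4/3.

11/8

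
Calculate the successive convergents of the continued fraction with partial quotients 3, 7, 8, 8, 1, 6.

3/1, 22/7, 179/57, 1454/463, 1633/520, 11252/3583

Using the convergent recurrence p_i = a_i*p_{i-1} + p_{i-2}, q_i = a_i*q_{i-1} + q_{i-2} with p_{-2}=0, p_{-1}=1, q_{-2}=1, q_{-1}=0:
  i=0: a_0=3, p_0 = 3*1 + 0 = 3, q_0 = 3*0 + 1 = 1.
  i=1: a_1=7, p_1 = 7*3 + 1 = 22, q_1 = 7*1 + 0 = 7.
  i=2: a_2=8, p_2 = 8*22 + 3 = 179, q_2 = 8*7 + 1 = 57.
  i=3: a_3=8, p_3 = 8*179 + 22 = 1454, q_3 = 8*57 + 7 = 463.
  i=4: a_4=1, p_4 = 1*1454 + 179 = 1633, q_4 = 1*463 + 57 = 520.
  i=5: a_5=6, p_5 = 6*1633 + 1454 = 11252, q_5 = 6*520 + 463 = 3583.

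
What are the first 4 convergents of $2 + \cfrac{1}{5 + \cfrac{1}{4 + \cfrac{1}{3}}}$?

Using the convergent recurrence p_i = a_i*p_{i-1} + p_{i-2}, q_i = a_i*q_{i-1} + q_{i-2} with p_{-2}=0, p_{-1}=1, q_{-2}=1, q_{-1}=0:
  i=0: a_0=2, p_0 = 2*1 + 0 = 2, q_0 = 2*0 + 1 = 1.
  i=1: a_1=5, p_1 = 5*2 + 1 = 11, q_1 = 5*1 + 0 = 5.
  i=2: a_2=4, p_2 = 4*11 + 2 = 46, q_2 = 4*5 + 1 = 21.
  i=3: a_3=3, p_3 = 3*46 + 11 = 149, q_3 = 3*21 + 5 = 68.

2/1, 11/5, 46/21, 149/68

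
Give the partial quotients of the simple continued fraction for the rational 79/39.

[2; 39]

Run the Euclidean algorithm on 79 and 39; the successive quotients are the partial quotients a_0, a_1, ... (each step inverts the fractional part left over by the previous one):
  79 = 2*39 + 1, so a_0 = 2.
  39 = 39*1 + 0, so a_1 = 39.
The remainder reaches 0 after 2 divisions, so the expansion has 2 partial quotients, read off in order.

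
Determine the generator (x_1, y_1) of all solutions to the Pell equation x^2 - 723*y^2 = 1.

(x, y) = (242, 9)

First expand sqrt(723) as a continued fraction. With x_i = (sqrt(723) + m_i)/d_i and (m_0, d_0) = (0, 1): a_0 = floor(sqrt(723)) = 26, since 26^2 = 676 <= 723 < 729 = 27^2.
Iterate m_{i+1} = d_i*a_i - m_i, d_{i+1} = (723 - m_{i+1}^2)/d_i, a_{i+1} = floor((a_0 + m_{i+1})/d_{i+1}):
  m_1 = 1*26 - 0 = 26, d_1 = (723 - 26^2)/1 = 47/1 = 47, a_1 = floor((26 + 26)/47) = 1.
  m_2 = 47*1 - 26 = 21, d_2 = (723 - 21^2)/47 = 282/47 = 6, a_2 = floor((26 + 21)/6) = 7.
  m_3 = 6*7 - 21 = 21, d_3 = (723 - 21^2)/6 = 282/6 = 47, a_3 = floor((26 + 21)/47) = 1.
  m_4 = 47*1 - 21 = 26, d_4 = (723 - 26^2)/47 = 47/47 = 1, a_4 = floor((26 + 26)/1) = 52.
  m_5 = 1*52 - 26 = 26, d_5 = (723 - 26^2)/1 = 47/1 = 47: (m_5, d_5) = (m_1, d_1) = (26, 47), so from here the quotients repeat a_1, ..., a_4; the period length is 4.
So sqrt(723) = [26; (1, 7, 1, 52)] with period length k = 4.
k is even, so the fundamental solution of x^2 - 723y^2 = 1 is (p_{k-1}, q_{k-1}) = (p_3, q_3); compute convergents through index 3.
Convergents (p_i = a_i*p_{i-1} + p_{i-2}, q_i = a_i*q_{i-1} + q_{i-2} with p_{-2}=0, p_{-1}=1, q_{-2}=1, q_{-1}=0):
  i=0: a_0=26, p_0 = 26*1 + 0 = 26, q_0 = 26*0 + 1 = 1.
  i=1: a_1=1, p_1 = 1*26 + 1 = 27, q_1 = 1*1 + 0 = 1.
  i=2: a_2=7, p_2 = 7*27 + 26 = 215, q_2 = 7*1 + 1 = 8.
  i=3: a_3=1, p_3 = 1*215 + 27 = 242, q_3 = 1*8 + 1 = 9.
Check: 242^2 - 723*9^2 = 58564 - 58563 = 1, so (x, y) = (242, 9) solves the equation, and by the theorem it is the least positive solution.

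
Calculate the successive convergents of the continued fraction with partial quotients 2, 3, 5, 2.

Using the convergent recurrence p_i = a_i*p_{i-1} + p_{i-2}, q_i = a_i*q_{i-1} + q_{i-2} with p_{-2}=0, p_{-1}=1, q_{-2}=1, q_{-1}=0:
  i=0: a_0=2, p_0 = 2*1 + 0 = 2, q_0 = 2*0 + 1 = 1.
  i=1: a_1=3, p_1 = 3*2 + 1 = 7, q_1 = 3*1 + 0 = 3.
  i=2: a_2=5, p_2 = 5*7 + 2 = 37, q_2 = 5*3 + 1 = 16.
  i=3: a_3=2, p_3 = 2*37 + 7 = 81, q_3 = 2*16 + 3 = 35.

2/1, 7/3, 37/16, 81/35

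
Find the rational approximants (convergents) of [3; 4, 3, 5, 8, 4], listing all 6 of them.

3/1, 13/4, 42/13, 223/69, 1826/565, 7527/2329

Using the convergent recurrence p_i = a_i*p_{i-1} + p_{i-2}, q_i = a_i*q_{i-1} + q_{i-2} with p_{-2}=0, p_{-1}=1, q_{-2}=1, q_{-1}=0:
  i=0: a_0=3, p_0 = 3*1 + 0 = 3, q_0 = 3*0 + 1 = 1.
  i=1: a_1=4, p_1 = 4*3 + 1 = 13, q_1 = 4*1 + 0 = 4.
  i=2: a_2=3, p_2 = 3*13 + 3 = 42, q_2 = 3*4 + 1 = 13.
  i=3: a_3=5, p_3 = 5*42 + 13 = 223, q_3 = 5*13 + 4 = 69.
  i=4: a_4=8, p_4 = 8*223 + 42 = 1826, q_4 = 8*69 + 13 = 565.
  i=5: a_5=4, p_5 = 4*1826 + 223 = 7527, q_5 = 4*565 + 69 = 2329.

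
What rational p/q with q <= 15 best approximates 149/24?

Expand x = 149/24 as a continued fraction with the Euclidean algorithm:
  149 = 6*24 + 5, so a_0 = 6.
  24 = 4*5 + 4, so a_1 = 4.
  5 = 1*4 + 1, so a_2 = 1.
  4 = 4*1 + 0, so a_3 = 4.
so x = [6; 4, 1, 4].
Convergents (p_i = a_i*p_{i-1} + p_{i-2}, q_i = a_i*q_{i-1} + q_{i-2} with p_{-2}=0, p_{-1}=1, q_{-2}=1, q_{-1}=0), until the denominator exceeds 15:
  i=0: a_0=6, p_0 = 6*1 + 0 = 6, q_0 = 6*0 + 1 = 1.
  i=1: a_1=4, p_1 = 4*6 + 1 = 25, q_1 = 4*1 + 0 = 4.
  i=2: a_2=1, p_2 = 1*25 + 6 = 31, q_2 = 1*4 + 1 = 5.
  i=3: a_3=4, p_3 = 4*31 + 25 = 149, q_3 = 4*5 + 4 = 24.
q_3 = 24 > 15, so the last convergent with denominator <= 15 is p_2/q_2 = 31/5.
The closest fraction with denominator <= 15 is either p_2/q_2 or the intermediate fraction (k*p_2 + p_1)/(k*q_2 + q_1) with the largest k >= 1 whose denominator stays <= 15; these approach x as k grows, and every other convergent or intermediate fraction in range is farther away.
Largest k: floor((15 - q_1)/q_2) = floor((15 - 4)/5) = 2.
That gives (2*31 + 25)/(2*5 + 4) = 87/14.
Compare the errors: |x - 31/5| = |149*5 - 31*24|/(24*5) = 1/120, and |x - 87/14| = |149*14 - 87*24|/(24*14) = 2/336.
Cross-multiplying, 2*120 = 240 < 336 = 1*336, so 2/336 is smaller: the intermediate fraction 87/14 is closer to x than 31/5.

87/14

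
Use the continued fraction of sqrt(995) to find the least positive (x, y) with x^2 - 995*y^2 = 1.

(x, y) = (8835999, 280120)

First expand sqrt(995) as a continued fraction. With x_i = (sqrt(995) + m_i)/d_i and (m_0, d_0) = (0, 1): a_0 = floor(sqrt(995)) = 31, since 31^2 = 961 <= 995 < 1024 = 32^2.
Iterate m_{i+1} = d_i*a_i - m_i, d_{i+1} = (995 - m_{i+1}^2)/d_i, a_{i+1} = floor((a_0 + m_{i+1})/d_{i+1}):
  m_1 = 1*31 - 0 = 31, d_1 = (995 - 31^2)/1 = 34/1 = 34, a_1 = floor((31 + 31)/34) = 1.
  m_2 = 34*1 - 31 = 3, d_2 = (995 - 3^2)/34 = 986/34 = 29, a_2 = floor((31 + 3)/29) = 1.
  m_3 = 29*1 - 3 = 26, d_3 = (995 - 26^2)/29 = 319/29 = 11, a_3 = floor((31 + 26)/11) = 5.
  m_4 = 11*5 - 26 = 29, d_4 = (995 - 29^2)/11 = 154/11 = 14, a_4 = floor((31 + 29)/14) = 4.
  m_5 = 14*4 - 29 = 27, d_5 = (995 - 27^2)/14 = 266/14 = 19, a_5 = floor((31 + 27)/19) = 3.
  m_6 = 19*3 - 27 = 30, d_6 = (995 - 30^2)/19 = 95/19 = 5, a_6 = floor((31 + 30)/5) = 12.
  m_7 = 5*12 - 30 = 30, d_7 = (995 - 30^2)/5 = 95/5 = 19, a_7 = floor((31 + 30)/19) = 3.
  m_8 = 19*3 - 30 = 27, d_8 = (995 - 27^2)/19 = 266/19 = 14, a_8 = floor((31 + 27)/14) = 4.
  m_9 = 14*4 - 27 = 29, d_9 = (995 - 29^2)/14 = 154/14 = 11, a_9 = floor((31 + 29)/11) = 5.
  m_10 = 11*5 - 29 = 26, d_10 = (995 - 26^2)/11 = 319/11 = 29, a_10 = floor((31 + 26)/29) = 1.
  m_11 = 29*1 - 26 = 3, d_11 = (995 - 3^2)/29 = 986/29 = 34, a_11 = floor((31 + 3)/34) = 1.
  m_12 = 34*1 - 3 = 31, d_12 = (995 - 31^2)/34 = 34/34 = 1, a_12 = floor((31 + 31)/1) = 62.
  m_13 = 1*62 - 31 = 31, d_13 = (995 - 31^2)/1 = 34/1 = 34: (m_13, d_13) = (m_1, d_1) = (31, 34), so from here the quotients repeat a_1, ..., a_12; the period length is 12.
So sqrt(995) = [31; (1, 1, 5, 4, 3, 12, 3, 4, 5, 1, 1, 62)] with period length k = 12.
k is even, so the fundamental solution of x^2 - 995y^2 = 1 is (p_{k-1}, q_{k-1}) = (p_11, q_11); compute convergents through index 11.
Convergents (p_i = a_i*p_{i-1} + p_{i-2}, q_i = a_i*q_{i-1} + q_{i-2} with p_{-2}=0, p_{-1}=1, q_{-2}=1, q_{-1}=0):
  i=0: a_0=31, p_0 = 31*1 + 0 = 31, q_0 = 31*0 + 1 = 1.
  i=1: a_1=1, p_1 = 1*31 + 1 = 32, q_1 = 1*1 + 0 = 1.
  i=2: a_2=1, p_2 = 1*32 + 31 = 63, q_2 = 1*1 + 1 = 2.
  i=3: a_3=5, p_3 = 5*63 + 32 = 347, q_3 = 5*2 + 1 = 11.
  i=4: a_4=4, p_4 = 4*347 + 63 = 1451, q_4 = 4*11 + 2 = 46.
  i=5: a_5=3, p_5 = 3*1451 + 347 = 4700, q_5 = 3*46 + 11 = 149.
  i=6: a_6=12, p_6 = 12*4700 + 1451 = 57851, q_6 = 12*149 + 46 = 1834.
  i=7: a_7=3, p_7 = 3*57851 + 4700 = 178253, q_7 = 3*1834 + 149 = 5651.
  i=8: a_8=4, p_8 = 4*178253 + 57851 = 770863, q_8 = 4*5651 + 1834 = 24438.
  i=9: a_9=5, p_9 = 5*770863 + 178253 = 4032568, q_9 = 5*24438 + 5651 = 127841.
  i=10: a_10=1, p_10 = 1*4032568 + 770863 = 4803431, q_10 = 1*127841 + 24438 = 152279.
  i=11: a_11=1, p_11 = 1*4803431 + 4032568 = 8835999, q_11 = 1*152279 + 127841 = 280120.
Check: 8835999^2 - 995*280120^2 = 78074878328001 - 78074878328000 = 1, so (x, y) = (8835999, 280120) solves the equation, and by the theorem it is the least positive solution.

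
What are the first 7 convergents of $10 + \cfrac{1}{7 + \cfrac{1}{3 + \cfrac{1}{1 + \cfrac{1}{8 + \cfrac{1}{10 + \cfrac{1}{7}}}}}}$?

Using the convergent recurrence p_i = a_i*p_{i-1} + p_{i-2}, q_i = a_i*q_{i-1} + q_{i-2} with p_{-2}=0, p_{-1}=1, q_{-2}=1, q_{-1}=0:
  i=0: a_0=10, p_0 = 10*1 + 0 = 10, q_0 = 10*0 + 1 = 1.
  i=1: a_1=7, p_1 = 7*10 + 1 = 71, q_1 = 7*1 + 0 = 7.
  i=2: a_2=3, p_2 = 3*71 + 10 = 223, q_2 = 3*7 + 1 = 22.
  i=3: a_3=1, p_3 = 1*223 + 71 = 294, q_3 = 1*22 + 7 = 29.
  i=4: a_4=8, p_4 = 8*294 + 223 = 2575, q_4 = 8*29 + 22 = 254.
  i=5: a_5=10, p_5 = 10*2575 + 294 = 26044, q_5 = 10*254 + 29 = 2569.
  i=6: a_6=7, p_6 = 7*26044 + 2575 = 184883, q_6 = 7*2569 + 254 = 18237.

10/1, 71/7, 223/22, 294/29, 2575/254, 26044/2569, 184883/18237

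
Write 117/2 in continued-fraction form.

Run the Euclidean algorithm on 117 and 2; the successive quotients are the partial quotients a_0, a_1, ... (each step inverts the fractional part left over by the previous one):
  117 = 58*2 + 1, so a_0 = 58.
  2 = 2*1 + 0, so a_1 = 2.
The remainder reaches 0 after 2 divisions, so the expansion has 2 partial quotients, read off in order.

[58; 2]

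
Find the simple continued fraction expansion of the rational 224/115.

[1; 1, 18, 6]

Run the Euclidean algorithm on 224 and 115; the successive quotients are the partial quotients a_0, a_1, ... (each step inverts the fractional part left over by the previous one):
  224 = 1*115 + 109, so a_0 = 1.
  115 = 1*109 + 6, so a_1 = 1.
  109 = 18*6 + 1, so a_2 = 18.
  6 = 6*1 + 0, so a_3 = 6.
The remainder reaches 0 after 4 divisions, so the expansion has 4 partial quotients, read off in order.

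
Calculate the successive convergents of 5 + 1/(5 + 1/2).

5/1, 26/5, 57/11

Using the convergent recurrence p_i = a_i*p_{i-1} + p_{i-2}, q_i = a_i*q_{i-1} + q_{i-2} with p_{-2}=0, p_{-1}=1, q_{-2}=1, q_{-1}=0:
  i=0: a_0=5, p_0 = 5*1 + 0 = 5, q_0 = 5*0 + 1 = 1.
  i=1: a_1=5, p_1 = 5*5 + 1 = 26, q_1 = 5*1 + 0 = 5.
  i=2: a_2=2, p_2 = 2*26 + 5 = 57, q_2 = 2*5 + 1 = 11.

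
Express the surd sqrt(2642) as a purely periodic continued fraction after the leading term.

[51; (2, 2, 102)]

Write x_i = (sqrt(2642) + m_i)/d_i with (m_0, d_0) = (0, 1). a_0 = floor(sqrt(2642)) = 51, since 51^2 = 2601 <= 2642 < 2704 = 52^2.
Iterate m_{i+1} = d_i*a_i - m_i, d_{i+1} = (2642 - m_{i+1}^2)/d_i, a_{i+1} = floor((a_0 + m_{i+1})/d_{i+1}):
  m_1 = 1*51 - 0 = 51, d_1 = (2642 - 51^2)/1 = 41/1 = 41, a_1 = floor((51 + 51)/41) = 2.
  m_2 = 41*2 - 51 = 31, d_2 = (2642 - 31^2)/41 = 1681/41 = 41, a_2 = floor((51 + 31)/41) = 2.
  m_3 = 41*2 - 31 = 51, d_3 = (2642 - 51^2)/41 = 41/41 = 1, a_3 = floor((51 + 51)/1) = 102.
  m_4 = 1*102 - 51 = 51, d_4 = (2642 - 51^2)/1 = 41/1 = 41: (m_4, d_4) = (m_1, d_1) = (51, 41), so from here the quotients repeat a_1, ..., a_3; the period length is 3.
Hence the expansion of sqrt(2642) is a_0 = 51 followed by the repeating block 2, 2, 102 (period 3).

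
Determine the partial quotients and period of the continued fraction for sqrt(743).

Write x_i = (sqrt(743) + m_i)/d_i with (m_0, d_0) = (0, 1). a_0 = floor(sqrt(743)) = 27, since 27^2 = 729 <= 743 < 784 = 28^2.
Iterate m_{i+1} = d_i*a_i - m_i, d_{i+1} = (743 - m_{i+1}^2)/d_i, a_{i+1} = floor((a_0 + m_{i+1})/d_{i+1}):
  m_1 = 1*27 - 0 = 27, d_1 = (743 - 27^2)/1 = 14/1 = 14, a_1 = floor((27 + 27)/14) = 3.
  m_2 = 14*3 - 27 = 15, d_2 = (743 - 15^2)/14 = 518/14 = 37, a_2 = floor((27 + 15)/37) = 1.
  m_3 = 37*1 - 15 = 22, d_3 = (743 - 22^2)/37 = 259/37 = 7, a_3 = floor((27 + 22)/7) = 7.
  m_4 = 7*7 - 22 = 27, d_4 = (743 - 27^2)/7 = 14/7 = 2, a_4 = floor((27 + 27)/2) = 27.
  m_5 = 2*27 - 27 = 27, d_5 = (743 - 27^2)/2 = 14/2 = 7, a_5 = floor((27 + 27)/7) = 7.
  m_6 = 7*7 - 27 = 22, d_6 = (743 - 22^2)/7 = 259/7 = 37, a_6 = floor((27 + 22)/37) = 1.
  m_7 = 37*1 - 22 = 15, d_7 = (743 - 15^2)/37 = 518/37 = 14, a_7 = floor((27 + 15)/14) = 3.
  m_8 = 14*3 - 15 = 27, d_8 = (743 - 27^2)/14 = 14/14 = 1, a_8 = floor((27 + 27)/1) = 54.
  m_9 = 1*54 - 27 = 27, d_9 = (743 - 27^2)/1 = 14/1 = 14: (m_9, d_9) = (m_1, d_1) = (27, 14), so from here the quotients repeat a_1, ..., a_8; the period length is 8.
Hence the expansion of sqrt(743) is a_0 = 27 followed by the repeating block 3, 1, 7, 27, 7, 1, 3, 54 (period 8).

[27; (3, 1, 7, 27, 7, 1, 3, 54)]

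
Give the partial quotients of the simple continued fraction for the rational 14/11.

Run the Euclidean algorithm on 14 and 11; the successive quotients are the partial quotients a_0, a_1, ... (each step inverts the fractional part left over by the previous one):
  14 = 1*11 + 3, so a_0 = 1.
  11 = 3*3 + 2, so a_1 = 3.
  3 = 1*2 + 1, so a_2 = 1.
  2 = 2*1 + 0, so a_3 = 2.
The remainder reaches 0 after 4 divisions, so the expansion has 4 partial quotients, read off in order.

[1; 3, 1, 2]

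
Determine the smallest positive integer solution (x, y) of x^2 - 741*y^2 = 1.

First expand sqrt(741) as a continued fraction. With x_i = (sqrt(741) + m_i)/d_i and (m_0, d_0) = (0, 1): a_0 = floor(sqrt(741)) = 27, since 27^2 = 729 <= 741 < 784 = 28^2.
Iterate m_{i+1} = d_i*a_i - m_i, d_{i+1} = (741 - m_{i+1}^2)/d_i, a_{i+1} = floor((a_0 + m_{i+1})/d_{i+1}):
  m_1 = 1*27 - 0 = 27, d_1 = (741 - 27^2)/1 = 12/1 = 12, a_1 = floor((27 + 27)/12) = 4.
  m_2 = 12*4 - 27 = 21, d_2 = (741 - 21^2)/12 = 300/12 = 25, a_2 = floor((27 + 21)/25) = 1.
  m_3 = 25*1 - 21 = 4, d_3 = (741 - 4^2)/25 = 725/25 = 29, a_3 = floor((27 + 4)/29) = 1.
  m_4 = 29*1 - 4 = 25, d_4 = (741 - 25^2)/29 = 116/29 = 4, a_4 = floor((27 + 25)/4) = 13.
  m_5 = 4*13 - 25 = 27, d_5 = (741 - 27^2)/4 = 12/4 = 3, a_5 = floor((27 + 27)/3) = 18.
  m_6 = 3*18 - 27 = 27, d_6 = (741 - 27^2)/3 = 12/3 = 4, a_6 = floor((27 + 27)/4) = 13.
  m_7 = 4*13 - 27 = 25, d_7 = (741 - 25^2)/4 = 116/4 = 29, a_7 = floor((27 + 25)/29) = 1.
  m_8 = 29*1 - 25 = 4, d_8 = (741 - 4^2)/29 = 725/29 = 25, a_8 = floor((27 + 4)/25) = 1.
  m_9 = 25*1 - 4 = 21, d_9 = (741 - 21^2)/25 = 300/25 = 12, a_9 = floor((27 + 21)/12) = 4.
  m_10 = 12*4 - 21 = 27, d_10 = (741 - 27^2)/12 = 12/12 = 1, a_10 = floor((27 + 27)/1) = 54.
  m_11 = 1*54 - 27 = 27, d_11 = (741 - 27^2)/1 = 12/1 = 12: (m_11, d_11) = (m_1, d_1) = (27, 12), so from here the quotients repeat a_1, ..., a_10; the period length is 10.
So sqrt(741) = [27; (4, 1, 1, 13, 18, 13, 1, 1, 4, 54)] with period length k = 10.
k is even, so the fundamental solution of x^2 - 741y^2 = 1 is (p_{k-1}, q_{k-1}) = (p_9, q_9); compute convergents through index 9.
Convergents (p_i = a_i*p_{i-1} + p_{i-2}, q_i = a_i*q_{i-1} + q_{i-2} with p_{-2}=0, p_{-1}=1, q_{-2}=1, q_{-1}=0):
  i=0: a_0=27, p_0 = 27*1 + 0 = 27, q_0 = 27*0 + 1 = 1.
  i=1: a_1=4, p_1 = 4*27 + 1 = 109, q_1 = 4*1 + 0 = 4.
  i=2: a_2=1, p_2 = 1*109 + 27 = 136, q_2 = 1*4 + 1 = 5.
  i=3: a_3=1, p_3 = 1*136 + 109 = 245, q_3 = 1*5 + 4 = 9.
  i=4: a_4=13, p_4 = 13*245 + 136 = 3321, q_4 = 13*9 + 5 = 122.
  i=5: a_5=18, p_5 = 18*3321 + 245 = 60023, q_5 = 18*122 + 9 = 2205.
  i=6: a_6=13, p_6 = 13*60023 + 3321 = 783620, q_6 = 13*2205 + 122 = 28787.
  i=7: a_7=1, p_7 = 1*783620 + 60023 = 843643, q_7 = 1*28787 + 2205 = 30992.
  i=8: a_8=1, p_8 = 1*843643 + 783620 = 1627263, q_8 = 1*30992 + 28787 = 59779.
  i=9: a_9=4, p_9 = 4*1627263 + 843643 = 7352695, q_9 = 4*59779 + 30992 = 270108.
Check: 7352695^2 - 741*270108^2 = 54062123763025 - 54062123763024 = 1, so (x, y) = (7352695, 270108) solves the equation, and by the theorem it is the least positive solution.

(x, y) = (7352695, 270108)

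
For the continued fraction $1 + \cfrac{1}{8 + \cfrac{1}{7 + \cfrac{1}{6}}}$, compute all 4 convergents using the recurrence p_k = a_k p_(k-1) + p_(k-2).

1/1, 9/8, 64/57, 393/350

Using the convergent recurrence p_i = a_i*p_{i-1} + p_{i-2}, q_i = a_i*q_{i-1} + q_{i-2} with p_{-2}=0, p_{-1}=1, q_{-2}=1, q_{-1}=0:
  i=0: a_0=1, p_0 = 1*1 + 0 = 1, q_0 = 1*0 + 1 = 1.
  i=1: a_1=8, p_1 = 8*1 + 1 = 9, q_1 = 8*1 + 0 = 8.
  i=2: a_2=7, p_2 = 7*9 + 1 = 64, q_2 = 7*8 + 1 = 57.
  i=3: a_3=6, p_3 = 6*64 + 9 = 393, q_3 = 6*57 + 8 = 350.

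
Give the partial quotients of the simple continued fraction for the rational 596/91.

[6; 1, 1, 4, 1, 1, 4]

Run the Euclidean algorithm on 596 and 91; the successive quotients are the partial quotients a_0, a_1, ... (each step inverts the fractional part left over by the previous one):
  596 = 6*91 + 50, so a_0 = 6.
  91 = 1*50 + 41, so a_1 = 1.
  50 = 1*41 + 9, so a_2 = 1.
  41 = 4*9 + 5, so a_3 = 4.
  9 = 1*5 + 4, so a_4 = 1.
  5 = 1*4 + 1, so a_5 = 1.
  4 = 4*1 + 0, so a_6 = 4.
The remainder reaches 0 after 7 divisions, so the expansion has 7 partial quotients, read off in order.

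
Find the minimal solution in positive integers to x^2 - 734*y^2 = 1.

First expand sqrt(734) as a continued fraction. With x_i = (sqrt(734) + m_i)/d_i and (m_0, d_0) = (0, 1): a_0 = floor(sqrt(734)) = 27, since 27^2 = 729 <= 734 < 784 = 28^2.
Iterate m_{i+1} = d_i*a_i - m_i, d_{i+1} = (734 - m_{i+1}^2)/d_i, a_{i+1} = floor((a_0 + m_{i+1})/d_{i+1}):
  m_1 = 1*27 - 0 = 27, d_1 = (734 - 27^2)/1 = 5/1 = 5, a_1 = floor((27 + 27)/5) = 10.
  m_2 = 5*10 - 27 = 23, d_2 = (734 - 23^2)/5 = 205/5 = 41, a_2 = floor((27 + 23)/41) = 1.
  m_3 = 41*1 - 23 = 18, d_3 = (734 - 18^2)/41 = 410/41 = 10, a_3 = floor((27 + 18)/10) = 4.
  m_4 = 10*4 - 18 = 22, d_4 = (734 - 22^2)/10 = 250/10 = 25, a_4 = floor((27 + 22)/25) = 1.
  m_5 = 25*1 - 22 = 3, d_5 = (734 - 3^2)/25 = 725/25 = 29, a_5 = floor((27 + 3)/29) = 1.
  m_6 = 29*1 - 3 = 26, d_6 = (734 - 26^2)/29 = 58/29 = 2, a_6 = floor((27 + 26)/2) = 26.
  m_7 = 2*26 - 26 = 26, d_7 = (734 - 26^2)/2 = 58/2 = 29, a_7 = floor((27 + 26)/29) = 1.
  m_8 = 29*1 - 26 = 3, d_8 = (734 - 3^2)/29 = 725/29 = 25, a_8 = floor((27 + 3)/25) = 1.
  m_9 = 25*1 - 3 = 22, d_9 = (734 - 22^2)/25 = 250/25 = 10, a_9 = floor((27 + 22)/10) = 4.
  m_10 = 10*4 - 22 = 18, d_10 = (734 - 18^2)/10 = 410/10 = 41, a_10 = floor((27 + 18)/41) = 1.
  m_11 = 41*1 - 18 = 23, d_11 = (734 - 23^2)/41 = 205/41 = 5, a_11 = floor((27 + 23)/5) = 10.
  m_12 = 5*10 - 23 = 27, d_12 = (734 - 27^2)/5 = 5/5 = 1, a_12 = floor((27 + 27)/1) = 54.
  m_13 = 1*54 - 27 = 27, d_13 = (734 - 27^2)/1 = 5/1 = 5: (m_13, d_13) = (m_1, d_1) = (27, 5), so from here the quotients repeat a_1, ..., a_12; the period length is 12.
So sqrt(734) = [27; (10, 1, 4, 1, 1, 26, 1, 1, 4, 1, 10, 54)] with period length k = 12.
k is even, so the fundamental solution of x^2 - 734y^2 = 1 is (p_{k-1}, q_{k-1}) = (p_11, q_11); compute convergents through index 11.
Convergents (p_i = a_i*p_{i-1} + p_{i-2}, q_i = a_i*q_{i-1} + q_{i-2} with p_{-2}=0, p_{-1}=1, q_{-2}=1, q_{-1}=0):
  i=0: a_0=27, p_0 = 27*1 + 0 = 27, q_0 = 27*0 + 1 = 1.
  i=1: a_1=10, p_1 = 10*27 + 1 = 271, q_1 = 10*1 + 0 = 10.
  i=2: a_2=1, p_2 = 1*271 + 27 = 298, q_2 = 1*10 + 1 = 11.
  i=3: a_3=4, p_3 = 4*298 + 271 = 1463, q_3 = 4*11 + 10 = 54.
  i=4: a_4=1, p_4 = 1*1463 + 298 = 1761, q_4 = 1*54 + 11 = 65.
  i=5: a_5=1, p_5 = 1*1761 + 1463 = 3224, q_5 = 1*65 + 54 = 119.
  i=6: a_6=26, p_6 = 26*3224 + 1761 = 85585, q_6 = 26*119 + 65 = 3159.
  i=7: a_7=1, p_7 = 1*85585 + 3224 = 88809, q_7 = 1*3159 + 119 = 3278.
  i=8: a_8=1, p_8 = 1*88809 + 85585 = 174394, q_8 = 1*3278 + 3159 = 6437.
  i=9: a_9=4, p_9 = 4*174394 + 88809 = 786385, q_9 = 4*6437 + 3278 = 29026.
  i=10: a_10=1, p_10 = 1*786385 + 174394 = 960779, q_10 = 1*29026 + 6437 = 35463.
  i=11: a_11=10, p_11 = 10*960779 + 786385 = 10394175, q_11 = 10*35463 + 29026 = 383656.
Check: 10394175^2 - 734*383656^2 = 108038873930625 - 108038873930624 = 1, so (x, y) = (10394175, 383656) solves the equation, and by the theorem it is the least positive solution.

(x, y) = (10394175, 383656)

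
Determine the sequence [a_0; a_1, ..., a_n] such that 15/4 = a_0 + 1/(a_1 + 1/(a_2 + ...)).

Run the Euclidean algorithm on 15 and 4; the successive quotients are the partial quotients a_0, a_1, ... (each step inverts the fractional part left over by the previous one):
  15 = 3*4 + 3, so a_0 = 3.
  4 = 1*3 + 1, so a_1 = 1.
  3 = 3*1 + 0, so a_2 = 3.
The remainder reaches 0 after 3 divisions, so the expansion has 3 partial quotients, read off in order.

[3; 1, 3]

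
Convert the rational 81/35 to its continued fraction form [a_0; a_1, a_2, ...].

[2; 3, 5, 2]

Run the Euclidean algorithm on 81 and 35; the successive quotients are the partial quotients a_0, a_1, ... (each step inverts the fractional part left over by the previous one):
  81 = 2*35 + 11, so a_0 = 2.
  35 = 3*11 + 2, so a_1 = 3.
  11 = 5*2 + 1, so a_2 = 5.
  2 = 2*1 + 0, so a_3 = 2.
The remainder reaches 0 after 4 divisions, so the expansion has 4 partial quotients, read off in order.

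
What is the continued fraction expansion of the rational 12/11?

Run the Euclidean algorithm on 12 and 11; the successive quotients are the partial quotients a_0, a_1, ... (each step inverts the fractional part left over by the previous one):
  12 = 1*11 + 1, so a_0 = 1.
  11 = 11*1 + 0, so a_1 = 11.
The remainder reaches 0 after 2 divisions, so the expansion has 2 partial quotients, read off in order.

[1; 11]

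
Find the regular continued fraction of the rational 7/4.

[1; 1, 3]

Run the Euclidean algorithm on 7 and 4; the successive quotients are the partial quotients a_0, a_1, ... (each step inverts the fractional part left over by the previous one):
  7 = 1*4 + 3, so a_0 = 1.
  4 = 1*3 + 1, so a_1 = 1.
  3 = 3*1 + 0, so a_2 = 3.
The remainder reaches 0 after 3 divisions, so the expansion has 3 partial quotients, read off in order.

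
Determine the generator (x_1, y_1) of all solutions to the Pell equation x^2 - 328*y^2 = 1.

(x, y) = (163, 9)

First expand sqrt(328) as a continued fraction. With x_i = (sqrt(328) + m_i)/d_i and (m_0, d_0) = (0, 1): a_0 = floor(sqrt(328)) = 18, since 18^2 = 324 <= 328 < 361 = 19^2.
Iterate m_{i+1} = d_i*a_i - m_i, d_{i+1} = (328 - m_{i+1}^2)/d_i, a_{i+1} = floor((a_0 + m_{i+1})/d_{i+1}):
  m_1 = 1*18 - 0 = 18, d_1 = (328 - 18^2)/1 = 4/1 = 4, a_1 = floor((18 + 18)/4) = 9.
  m_2 = 4*9 - 18 = 18, d_2 = (328 - 18^2)/4 = 4/4 = 1, a_2 = floor((18 + 18)/1) = 36.
  m_3 = 1*36 - 18 = 18, d_3 = (328 - 18^2)/1 = 4/1 = 4: (m_3, d_3) = (m_1, d_1) = (18, 4), so from here the quotients repeat a_1, a_2; the period length is 2.
So sqrt(328) = [18; (9, 36)] with period length k = 2.
k is even, so the fundamental solution of x^2 - 328y^2 = 1 is (p_{k-1}, q_{k-1}) = (p_1, q_1); compute convergents through index 1.
Convergents (p_i = a_i*p_{i-1} + p_{i-2}, q_i = a_i*q_{i-1} + q_{i-2} with p_{-2}=0, p_{-1}=1, q_{-2}=1, q_{-1}=0):
  i=0: a_0=18, p_0 = 18*1 + 0 = 18, q_0 = 18*0 + 1 = 1.
  i=1: a_1=9, p_1 = 9*18 + 1 = 163, q_1 = 9*1 + 0 = 9.
Check: 163^2 - 328*9^2 = 26569 - 26568 = 1, so (x, y) = (163, 9) solves the equation, and by the theorem it is the least positive solution.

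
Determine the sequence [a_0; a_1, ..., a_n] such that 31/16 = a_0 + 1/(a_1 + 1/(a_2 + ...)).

[1; 1, 15]

Run the Euclidean algorithm on 31 and 16; the successive quotients are the partial quotients a_0, a_1, ... (each step inverts the fractional part left over by the previous one):
  31 = 1*16 + 15, so a_0 = 1.
  16 = 1*15 + 1, so a_1 = 1.
  15 = 15*1 + 0, so a_2 = 15.
The remainder reaches 0 after 3 divisions, so the expansion has 3 partial quotients, read off in order.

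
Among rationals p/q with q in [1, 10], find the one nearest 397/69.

23/4

Expand x = 397/69 as a continued fraction with the Euclidean algorithm:
  397 = 5*69 + 52, so a_0 = 5.
  69 = 1*52 + 17, so a_1 = 1.
  52 = 3*17 + 1, so a_2 = 3.
  17 = 17*1 + 0, so a_3 = 17.
so x = [5; 1, 3, 17].
Convergents (p_i = a_i*p_{i-1} + p_{i-2}, q_i = a_i*q_{i-1} + q_{i-2} with p_{-2}=0, p_{-1}=1, q_{-2}=1, q_{-1}=0), until the denominator exceeds 10:
  i=0: a_0=5, p_0 = 5*1 + 0 = 5, q_0 = 5*0 + 1 = 1.
  i=1: a_1=1, p_1 = 1*5 + 1 = 6, q_1 = 1*1 + 0 = 1.
  i=2: a_2=3, p_2 = 3*6 + 5 = 23, q_2 = 3*1 + 1 = 4.
  i=3: a_3=17, p_3 = 17*23 + 6 = 397, q_3 = 17*4 + 1 = 69.
q_3 = 69 > 10, so the last convergent with denominator <= 10 is p_2/q_2 = 23/4.
The closest fraction with denominator <= 10 is either p_2/q_2 or the intermediate fraction (k*p_2 + p_1)/(k*q_2 + q_1) with the largest k >= 1 whose denominator stays <= 10; these approach x as k grows, and every other convergent or intermediate fraction in range is farther away.
Largest k: floor((10 - q_1)/q_2) = floor((10 - 1)/4) = 2.
That gives (2*23 + 6)/(2*4 + 1) = 52/9.
Compare the errors: |x - 23/4| = |397*4 - 23*69|/(69*4) = 1/276, and |x - 52/9| = |397*9 - 52*69|/(69*9) = 15/621.
Cross-multiplying, 1*621 = 621 < 4140 = 15*276, so 1/276 is smaller: the convergent 23/4 is closer to x than 52/9.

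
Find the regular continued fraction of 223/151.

Run the Euclidean algorithm on 223 and 151; the successive quotients are the partial quotients a_0, a_1, ... (each step inverts the fractional part left over by the previous one):
  223 = 1*151 + 72, so a_0 = 1.
  151 = 2*72 + 7, so a_1 = 2.
  72 = 10*7 + 2, so a_2 = 10.
  7 = 3*2 + 1, so a_3 = 3.
  2 = 2*1 + 0, so a_4 = 2.
The remainder reaches 0 after 5 divisions, so the expansion has 5 partial quotients, read off in order.

[1; 2, 10, 3, 2]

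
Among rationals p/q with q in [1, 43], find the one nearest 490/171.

106/37

Expand x = 490/171 as a continued fraction with the Euclidean algorithm:
  490 = 2*171 + 148, so a_0 = 2.
  171 = 1*148 + 23, so a_1 = 1.
  148 = 6*23 + 10, so a_2 = 6.
  23 = 2*10 + 3, so a_3 = 2.
  10 = 3*3 + 1, so a_4 = 3.
  3 = 3*1 + 0, so a_5 = 3.
so x = [2; 1, 6, 2, 3, 3].
Convergents (p_i = a_i*p_{i-1} + p_{i-2}, q_i = a_i*q_{i-1} + q_{i-2} with p_{-2}=0, p_{-1}=1, q_{-2}=1, q_{-1}=0), until the denominator exceeds 43:
  i=0: a_0=2, p_0 = 2*1 + 0 = 2, q_0 = 2*0 + 1 = 1.
  i=1: a_1=1, p_1 = 1*2 + 1 = 3, q_1 = 1*1 + 0 = 1.
  i=2: a_2=6, p_2 = 6*3 + 2 = 20, q_2 = 6*1 + 1 = 7.
  i=3: a_3=2, p_3 = 2*20 + 3 = 43, q_3 = 2*7 + 1 = 15.
  i=4: a_4=3, p_4 = 3*43 + 20 = 149, q_4 = 3*15 + 7 = 52.
q_4 = 52 > 43, so the last convergent with denominator <= 43 is p_3/q_3 = 43/15.
The closest fraction with denominator <= 43 is either p_3/q_3 or the intermediate fraction (k*p_3 + p_2)/(k*q_3 + q_2) with the largest k >= 1 whose denominator stays <= 43; these approach x as k grows, and every other convergent or intermediate fraction in range is farther away.
Largest k: floor((43 - q_2)/q_3) = floor((43 - 7)/15) = 2.
That gives (2*43 + 20)/(2*15 + 7) = 106/37.
Compare the errors: |x - 43/15| = |490*15 - 43*171|/(171*15) = 3/2565, and |x - 106/37| = |490*37 - 106*171|/(171*37) = 4/6327.
Cross-multiplying, 4*2565 = 10260 < 18981 = 3*6327, so 4/6327 is smaller: the intermediate fraction 106/37 is closer to x than 43/15.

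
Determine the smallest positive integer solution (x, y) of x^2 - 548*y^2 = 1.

First expand sqrt(548) as a continued fraction. With x_i = (sqrt(548) + m_i)/d_i and (m_0, d_0) = (0, 1): a_0 = floor(sqrt(548)) = 23, since 23^2 = 529 <= 548 < 576 = 24^2.
Iterate m_{i+1} = d_i*a_i - m_i, d_{i+1} = (548 - m_{i+1}^2)/d_i, a_{i+1} = floor((a_0 + m_{i+1})/d_{i+1}):
  m_1 = 1*23 - 0 = 23, d_1 = (548 - 23^2)/1 = 19/1 = 19, a_1 = floor((23 + 23)/19) = 2.
  m_2 = 19*2 - 23 = 15, d_2 = (548 - 15^2)/19 = 323/19 = 17, a_2 = floor((23 + 15)/17) = 2.
  m_3 = 17*2 - 15 = 19, d_3 = (548 - 19^2)/17 = 187/17 = 11, a_3 = floor((23 + 19)/11) = 3.
  m_4 = 11*3 - 19 = 14, d_4 = (548 - 14^2)/11 = 352/11 = 32, a_4 = floor((23 + 14)/32) = 1.
  m_5 = 32*1 - 14 = 18, d_5 = (548 - 18^2)/32 = 224/32 = 7, a_5 = floor((23 + 18)/7) = 5.
  m_6 = 7*5 - 18 = 17, d_6 = (548 - 17^2)/7 = 259/7 = 37, a_6 = floor((23 + 17)/37) = 1.
  m_7 = 37*1 - 17 = 20, d_7 = (548 - 20^2)/37 = 148/37 = 4, a_7 = floor((23 + 20)/4) = 10.
  m_8 = 4*10 - 20 = 20, d_8 = (548 - 20^2)/4 = 148/4 = 37, a_8 = floor((23 + 20)/37) = 1.
  m_9 = 37*1 - 20 = 17, d_9 = (548 - 17^2)/37 = 259/37 = 7, a_9 = floor((23 + 17)/7) = 5.
  m_10 = 7*5 - 17 = 18, d_10 = (548 - 18^2)/7 = 224/7 = 32, a_10 = floor((23 + 18)/32) = 1.
  m_11 = 32*1 - 18 = 14, d_11 = (548 - 14^2)/32 = 352/32 = 11, a_11 = floor((23 + 14)/11) = 3.
  m_12 = 11*3 - 14 = 19, d_12 = (548 - 19^2)/11 = 187/11 = 17, a_12 = floor((23 + 19)/17) = 2.
  m_13 = 17*2 - 19 = 15, d_13 = (548 - 15^2)/17 = 323/17 = 19, a_13 = floor((23 + 15)/19) = 2.
  m_14 = 19*2 - 15 = 23, d_14 = (548 - 23^2)/19 = 19/19 = 1, a_14 = floor((23 + 23)/1) = 46.
  m_15 = 1*46 - 23 = 23, d_15 = (548 - 23^2)/1 = 19/1 = 19: (m_15, d_15) = (m_1, d_1) = (23, 19), so from here the quotients repeat a_1, ..., a_14; the period length is 14.
So sqrt(548) = [23; (2, 2, 3, 1, 5, 1, 10, 1, 5, 1, 3, 2, 2, 46)] with period length k = 14.
k is even, so the fundamental solution of x^2 - 548y^2 = 1 is (p_{k-1}, q_{k-1}) = (p_13, q_13); compute convergents through index 13.
Convergents (p_i = a_i*p_{i-1} + p_{i-2}, q_i = a_i*q_{i-1} + q_{i-2} with p_{-2}=0, p_{-1}=1, q_{-2}=1, q_{-1}=0):
  i=0: a_0=23, p_0 = 23*1 + 0 = 23, q_0 = 23*0 + 1 = 1.
  i=1: a_1=2, p_1 = 2*23 + 1 = 47, q_1 = 2*1 + 0 = 2.
  i=2: a_2=2, p_2 = 2*47 + 23 = 117, q_2 = 2*2 + 1 = 5.
  i=3: a_3=3, p_3 = 3*117 + 47 = 398, q_3 = 3*5 + 2 = 17.
  i=4: a_4=1, p_4 = 1*398 + 117 = 515, q_4 = 1*17 + 5 = 22.
  i=5: a_5=5, p_5 = 5*515 + 398 = 2973, q_5 = 5*22 + 17 = 127.
  i=6: a_6=1, p_6 = 1*2973 + 515 = 3488, q_6 = 1*127 + 22 = 149.
  i=7: a_7=10, p_7 = 10*3488 + 2973 = 37853, q_7 = 10*149 + 127 = 1617.
  i=8: a_8=1, p_8 = 1*37853 + 3488 = 41341, q_8 = 1*1617 + 149 = 1766.
  i=9: a_9=5, p_9 = 5*41341 + 37853 = 244558, q_9 = 5*1766 + 1617 = 10447.
  i=10: a_10=1, p_10 = 1*244558 + 41341 = 285899, q_10 = 1*10447 + 1766 = 12213.
  i=11: a_11=3, p_11 = 3*285899 + 244558 = 1102255, q_11 = 3*12213 + 10447 = 47086.
  i=12: a_12=2, p_12 = 2*1102255 + 285899 = 2490409, q_12 = 2*47086 + 12213 = 106385.
  i=13: a_13=2, p_13 = 2*2490409 + 1102255 = 6083073, q_13 = 2*106385 + 47086 = 259856.
Check: 6083073^2 - 548*259856^2 = 37003777123329 - 37003777123328 = 1, so (x, y) = (6083073, 259856) solves the equation, and by the theorem it is the least positive solution.

(x, y) = (6083073, 259856)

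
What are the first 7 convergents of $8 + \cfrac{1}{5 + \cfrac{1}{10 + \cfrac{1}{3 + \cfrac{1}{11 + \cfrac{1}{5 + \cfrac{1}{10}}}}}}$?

8/1, 41/5, 418/51, 1295/158, 14663/1789, 74610/9103, 760763/92819

Using the convergent recurrence p_i = a_i*p_{i-1} + p_{i-2}, q_i = a_i*q_{i-1} + q_{i-2} with p_{-2}=0, p_{-1}=1, q_{-2}=1, q_{-1}=0:
  i=0: a_0=8, p_0 = 8*1 + 0 = 8, q_0 = 8*0 + 1 = 1.
  i=1: a_1=5, p_1 = 5*8 + 1 = 41, q_1 = 5*1 + 0 = 5.
  i=2: a_2=10, p_2 = 10*41 + 8 = 418, q_2 = 10*5 + 1 = 51.
  i=3: a_3=3, p_3 = 3*418 + 41 = 1295, q_3 = 3*51 + 5 = 158.
  i=4: a_4=11, p_4 = 11*1295 + 418 = 14663, q_4 = 11*158 + 51 = 1789.
  i=5: a_5=5, p_5 = 5*14663 + 1295 = 74610, q_5 = 5*1789 + 158 = 9103.
  i=6: a_6=10, p_6 = 10*74610 + 14663 = 760763, q_6 = 10*9103 + 1789 = 92819.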